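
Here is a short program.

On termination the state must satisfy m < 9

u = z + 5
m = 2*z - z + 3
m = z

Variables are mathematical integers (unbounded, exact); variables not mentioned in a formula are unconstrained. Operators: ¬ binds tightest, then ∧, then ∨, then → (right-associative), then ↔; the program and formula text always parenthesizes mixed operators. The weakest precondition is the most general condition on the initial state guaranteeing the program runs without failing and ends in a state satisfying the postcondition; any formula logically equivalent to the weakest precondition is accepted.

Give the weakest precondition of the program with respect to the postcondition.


Working backward. After the program, m < 9 must hold.
Before m := z: z < 9
Before m := 2*z - z + 3: z < 9
Before u := z + 5: z < 9
Answer: WP = z < 9


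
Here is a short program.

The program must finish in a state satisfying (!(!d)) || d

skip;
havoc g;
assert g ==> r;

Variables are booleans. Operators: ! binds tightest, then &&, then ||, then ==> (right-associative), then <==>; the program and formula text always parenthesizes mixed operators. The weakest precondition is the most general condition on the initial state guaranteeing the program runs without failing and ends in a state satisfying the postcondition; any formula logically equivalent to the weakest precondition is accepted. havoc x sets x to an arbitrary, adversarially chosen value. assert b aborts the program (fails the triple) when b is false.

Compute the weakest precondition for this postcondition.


Working backward. After the program, the postcondition (!(!d)) || d must hold; in canonical form it is d.
Before assert g ==> r: (g ==> r) && d
Before havoc g: r && d
Before skip: r && d
Answer: WP = r && d


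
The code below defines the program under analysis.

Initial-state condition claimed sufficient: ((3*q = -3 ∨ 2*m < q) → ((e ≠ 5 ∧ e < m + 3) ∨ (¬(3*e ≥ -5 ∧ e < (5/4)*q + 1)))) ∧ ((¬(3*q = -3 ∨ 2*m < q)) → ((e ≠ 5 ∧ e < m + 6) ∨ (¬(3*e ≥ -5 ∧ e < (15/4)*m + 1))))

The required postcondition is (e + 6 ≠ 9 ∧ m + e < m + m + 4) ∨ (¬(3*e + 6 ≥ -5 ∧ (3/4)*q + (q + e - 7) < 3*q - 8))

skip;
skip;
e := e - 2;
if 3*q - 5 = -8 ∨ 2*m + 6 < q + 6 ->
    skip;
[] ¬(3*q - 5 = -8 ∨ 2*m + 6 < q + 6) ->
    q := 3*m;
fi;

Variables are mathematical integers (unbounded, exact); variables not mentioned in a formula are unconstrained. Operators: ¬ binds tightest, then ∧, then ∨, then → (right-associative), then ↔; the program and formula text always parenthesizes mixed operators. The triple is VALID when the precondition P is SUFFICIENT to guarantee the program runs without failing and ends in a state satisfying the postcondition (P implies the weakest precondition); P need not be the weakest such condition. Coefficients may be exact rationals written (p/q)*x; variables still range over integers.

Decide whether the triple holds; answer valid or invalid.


Working backward. After the program, the postcondition (e + 6 ≠ 9 ∧ m + e < m + m + 4) ∨ (¬(3*e + 6 ≥ -5 ∧ (3/4)*q + (q + e - 7) < 3*q - 8)) must hold; in canonical form it is (e ≠ 3 ∧ e < m + 4) ∨ (¬(3*e ≥ -11 ∧ e < (5/4)*q - 1)).
Then branch requires (e ≠ 3 ∧ e < m + 4) ∨ (¬(3*e ≥ -11 ∧ e < (5/4)*q - 1)); else branch requires (e ≠ 3 ∧ e < m + 4) ∨ (¬(3*e ≥ -11 ∧ e < (15/4)*m - 1)).
Before the if: ((3*q = -3 ∨ 2*m < q) → ((e ≠ 3 ∧ e < m + 4) ∨ (¬(3*e ≥ -11 ∧ e < (5/4)*q - 1)))) ∧ ((¬(3*q = -3 ∨ 2*m < q)) → ((e ≠ 3 ∧ e < m + 4) ∨ (¬(3*e ≥ -11 ∧ e < (15/4)*m - 1))))
Before e := e - 2: ((3*q = -3 ∨ 2*m < q) → ((e ≠ 5 ∧ e < m + 6) ∨ (¬(3*e ≥ -5 ∧ e < (5/4)*q + 1)))) ∧ ((¬(3*q = -3 ∨ 2*m < q)) → ((e ≠ 5 ∧ e < m + 6) ∨ (¬(3*e ≥ -5 ∧ e < (15/4)*m + 1))))
Before skip: ((3*q = -3 ∨ 2*m < q) → ((e ≠ 5 ∧ e < m + 6) ∨ (¬(3*e ≥ -5 ∧ e < (5/4)*q + 1)))) ∧ ((¬(3*q = -3 ∨ 2*m < q)) → ((e ≠ 5 ∧ e < m + 6) ∨ (¬(3*e ≥ -5 ∧ e < (15/4)*m + 1))))
Before skip: ((3*q = -3 ∨ 2*m < q) → ((e ≠ 5 ∧ e < m + 6) ∨ (¬(3*e ≥ -5 ∧ e < (5/4)*q + 1)))) ∧ ((¬(3*q = -3 ∨ 2*m < q)) → ((e ≠ 5 ∧ e < m + 6) ∨ (¬(3*e ≥ -5 ∧ e < (15/4)*m + 1))))
The weakest precondition is ((3*q = -3 ∨ 2*m < q) → ((e ≠ 5 ∧ e < m + 6) ∨ (¬(3*e ≥ -5 ∧ e < (5/4)*q + 1)))) ∧ ((¬(3*q = -3 ∨ 2*m < q)) → ((e ≠ 5 ∧ e < m + 6) ∨ (¬(3*e ≥ -5 ∧ e < (15/4)*m + 1)))).
Check whether ((3*q = -3 ∨ 2*m < q) → ((e ≠ 5 ∧ e < m + 3) ∨ (¬(3*e ≥ -5 ∧ e < (5/4)*q + 1)))) ∧ ((¬(3*q = -3 ∨ 2*m < q)) → ((e ≠ 5 ∧ e < m + 6) ∨ (¬(3*e ≥ -5 ∧ e < (15/4)*m + 1)))) implies it.
Every state satisfying the precondition satisfies the weakest precondition: the implication holds.
Answer: valid


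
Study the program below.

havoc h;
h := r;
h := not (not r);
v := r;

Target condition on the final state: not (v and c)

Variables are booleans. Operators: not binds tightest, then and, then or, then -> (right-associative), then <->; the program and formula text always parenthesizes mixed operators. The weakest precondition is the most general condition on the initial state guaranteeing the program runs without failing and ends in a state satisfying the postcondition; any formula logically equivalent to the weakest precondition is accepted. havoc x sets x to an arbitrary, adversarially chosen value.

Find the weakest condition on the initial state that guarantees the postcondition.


Working backward. After the program, not (v and c) must hold.
Before v := r: not (r and c)
Before h := not (not r): not (r and c)
Before h := r: not (r and c)
Before havoc h: not (r and c)
Answer: WP = not (r and c)


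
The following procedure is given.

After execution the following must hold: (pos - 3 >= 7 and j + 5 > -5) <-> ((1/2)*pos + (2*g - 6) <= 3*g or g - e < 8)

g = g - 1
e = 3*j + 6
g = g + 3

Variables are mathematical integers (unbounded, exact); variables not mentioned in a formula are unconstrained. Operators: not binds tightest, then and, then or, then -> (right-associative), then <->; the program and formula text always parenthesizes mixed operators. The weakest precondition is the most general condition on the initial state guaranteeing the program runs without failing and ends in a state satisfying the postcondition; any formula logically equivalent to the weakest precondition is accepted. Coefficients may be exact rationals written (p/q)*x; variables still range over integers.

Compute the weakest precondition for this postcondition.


Working backward. After the program, the postcondition (pos - 3 >= 7 and j + 5 > -5) <-> ((1/2)*pos + (2*g - 6) <= 3*g or g - e < 8) must hold; in canonical form it is (pos >= 10 and j > -10) <-> ((1/2)*pos <= g + 6 or g < e + 8).
Before g := g + 3: (pos >= 10 and j > -10) <-> ((1/2)*pos <= g + 9 or g < e + 5)
Before e := 3*j + 6: (pos >= 10 and j > -10) <-> ((1/2)*pos <= g + 9 or g < 3*j + 11)
Before g := g - 1: (pos >= 10 and j > -10) <-> ((1/2)*pos <= g + 8 or g < 3*j + 12)
Answer: WP = (pos >= 10 and j > -10) <-> ((1/2)*pos <= g + 8 or g < 3*j + 12)


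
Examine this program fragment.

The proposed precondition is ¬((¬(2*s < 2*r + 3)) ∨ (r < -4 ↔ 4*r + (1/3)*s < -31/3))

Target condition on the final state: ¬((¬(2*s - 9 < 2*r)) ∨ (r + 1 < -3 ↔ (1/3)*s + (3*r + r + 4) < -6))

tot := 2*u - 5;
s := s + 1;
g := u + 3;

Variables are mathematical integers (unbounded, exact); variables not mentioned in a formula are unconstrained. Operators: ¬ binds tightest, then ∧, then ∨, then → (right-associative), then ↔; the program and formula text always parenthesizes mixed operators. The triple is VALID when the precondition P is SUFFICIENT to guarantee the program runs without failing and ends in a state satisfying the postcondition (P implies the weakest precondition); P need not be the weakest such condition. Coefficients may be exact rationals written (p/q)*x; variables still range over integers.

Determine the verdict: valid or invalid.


Working backward. After the program, the postcondition ¬((¬(2*s - 9 < 2*r)) ∨ (r + 1 < -3 ↔ (1/3)*s + (3*r + r + 4) < -6)) must hold; in canonical form it is ¬((¬(2*s < 2*r + 9)) ∨ (r < -4 ↔ 4*r + (1/3)*s < -10)).
Before g := u + 3: ¬((¬(2*s < 2*r + 9)) ∨ (r < -4 ↔ 4*r + (1/3)*s < -10))
Before s := s + 1: ¬((¬(2*s < 2*r + 7)) ∨ (r < -4 ↔ 4*r + (1/3)*s < -31/3))
Before tot := 2*u - 5: ¬((¬(2*s < 2*r + 7)) ∨ (r < -4 ↔ 4*r + (1/3)*s < -31/3))
The weakest precondition is ¬((¬(2*s < 2*r + 7)) ∨ (r < -4 ↔ 4*r + (1/3)*s < -31/3)).
Check whether ¬((¬(2*s < 2*r + 3)) ∨ (r < -4 ↔ 4*r + (1/3)*s < -31/3)) implies it.
Every state satisfying the precondition satisfies the weakest precondition: the implication holds.
Answer: valid


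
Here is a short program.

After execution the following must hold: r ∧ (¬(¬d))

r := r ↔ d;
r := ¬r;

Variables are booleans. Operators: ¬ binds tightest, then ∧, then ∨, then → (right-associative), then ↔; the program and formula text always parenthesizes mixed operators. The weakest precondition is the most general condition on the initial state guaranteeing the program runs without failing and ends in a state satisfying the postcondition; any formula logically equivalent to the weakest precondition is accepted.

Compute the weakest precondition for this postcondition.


Working backward. After the program, the postcondition r ∧ (¬(¬d)) must hold; in canonical form it is r ∧ d.
Before r := ¬r: (¬r) ∧ d
Before r := r ↔ d: (¬(r ↔ d)) ∧ d
Answer: WP = (¬(r ↔ d)) ∧ d


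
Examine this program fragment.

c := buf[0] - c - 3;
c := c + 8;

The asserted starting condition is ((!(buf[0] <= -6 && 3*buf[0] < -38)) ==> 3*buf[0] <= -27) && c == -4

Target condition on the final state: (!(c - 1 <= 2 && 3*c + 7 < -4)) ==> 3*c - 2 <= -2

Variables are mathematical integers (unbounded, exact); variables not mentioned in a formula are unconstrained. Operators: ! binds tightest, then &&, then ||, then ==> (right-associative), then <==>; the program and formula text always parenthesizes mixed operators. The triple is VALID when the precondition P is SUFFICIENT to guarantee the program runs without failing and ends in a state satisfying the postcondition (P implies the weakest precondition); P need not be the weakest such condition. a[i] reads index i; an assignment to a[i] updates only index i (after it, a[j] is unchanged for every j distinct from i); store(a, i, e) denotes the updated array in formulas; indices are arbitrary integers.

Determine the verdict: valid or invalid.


Working backward. After the program, the postcondition (!(c - 1 <= 2 && 3*c + 7 < -4)) ==> 3*c - 2 <= -2 must hold; in canonical form it is (!(c <= 3 && 3*c < -11)) ==> 3*c <= 0.
Before c := c + 8: (!(c <= -5 && 3*c < -35)) ==> 3*c <= -24
Before c := buf[0] - c - 3: (!(buf[0] <= c - 2 && 3*buf[0] < 3*c - 26)) ==> 3*buf[0] <= 3*c - 15
The weakest precondition is (!(buf[0] <= c - 2 && 3*buf[0] < 3*c - 26)) ==> 3*buf[0] <= 3*c - 15.
Check whether ((!(buf[0] <= -6 && 3*buf[0] < -38)) ==> 3*buf[0] <= -27) && c == -4 implies it.
Every state satisfying the precondition satisfies the weakest precondition: the implication holds.
Answer: valid


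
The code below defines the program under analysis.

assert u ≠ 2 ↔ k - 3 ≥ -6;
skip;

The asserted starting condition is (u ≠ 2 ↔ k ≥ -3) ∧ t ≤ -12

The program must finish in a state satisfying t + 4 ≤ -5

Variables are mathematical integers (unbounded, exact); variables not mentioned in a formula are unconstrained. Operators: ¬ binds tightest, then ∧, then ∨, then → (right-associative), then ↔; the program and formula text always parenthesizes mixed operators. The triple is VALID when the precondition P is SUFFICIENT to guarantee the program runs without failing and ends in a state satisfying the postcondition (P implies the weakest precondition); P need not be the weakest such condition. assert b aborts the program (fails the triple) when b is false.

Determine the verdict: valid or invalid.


Working backward. After the program, the postcondition t + 4 ≤ -5 must hold; in canonical form it is t ≤ -9.
Before skip: t ≤ -9
Before assert u ≠ 2 ↔ k - 3 ≥ -6: (u ≠ 2 ↔ k ≥ -3) ∧ t ≤ -9
The weakest precondition is (u ≠ 2 ↔ k ≥ -3) ∧ t ≤ -9.
Check whether (u ≠ 2 ↔ k ≥ -3) ∧ t ≤ -12 implies it.
Every state satisfying the precondition satisfies the weakest precondition: the implication holds.
Answer: valid


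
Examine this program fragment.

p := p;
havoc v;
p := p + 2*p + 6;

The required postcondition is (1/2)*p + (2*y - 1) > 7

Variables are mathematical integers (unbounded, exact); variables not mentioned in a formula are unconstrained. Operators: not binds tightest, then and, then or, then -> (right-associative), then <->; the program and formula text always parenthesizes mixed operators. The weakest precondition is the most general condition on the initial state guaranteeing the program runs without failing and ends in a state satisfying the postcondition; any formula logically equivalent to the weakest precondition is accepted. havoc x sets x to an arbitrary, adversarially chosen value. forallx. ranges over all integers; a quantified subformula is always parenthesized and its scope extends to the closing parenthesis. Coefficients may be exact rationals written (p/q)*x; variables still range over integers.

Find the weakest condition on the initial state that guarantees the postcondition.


Working backward. After the program, the postcondition (1/2)*p + (2*y - 1) > 7 must hold; in canonical form it is (1/2)*p + 2*y > 8.
Before p := p + 2*p + 6: (3/2)*p + 2*y > 5
Before havoc v: (3/2)*p + 2*y > 5
Before p := p: (3/2)*p + 2*y > 5
Answer: WP = (3/2)*p + 2*y > 5


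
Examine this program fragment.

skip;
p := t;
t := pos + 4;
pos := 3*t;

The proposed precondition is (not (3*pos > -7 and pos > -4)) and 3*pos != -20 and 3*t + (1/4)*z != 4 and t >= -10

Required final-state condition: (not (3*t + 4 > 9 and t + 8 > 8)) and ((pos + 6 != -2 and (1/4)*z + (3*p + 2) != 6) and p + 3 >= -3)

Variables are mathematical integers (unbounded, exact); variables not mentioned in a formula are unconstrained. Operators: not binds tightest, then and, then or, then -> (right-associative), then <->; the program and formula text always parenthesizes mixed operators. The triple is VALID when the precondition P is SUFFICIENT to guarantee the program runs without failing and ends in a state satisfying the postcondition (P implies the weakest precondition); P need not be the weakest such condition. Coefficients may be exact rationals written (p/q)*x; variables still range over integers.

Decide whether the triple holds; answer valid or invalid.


Working backward. After the program, the postcondition (not (3*t + 4 > 9 and t + 8 > 8)) and ((pos + 6 != -2 and (1/4)*z + (3*p + 2) != 6) and p + 3 >= -3) must hold; in canonical form it is (not (3*t > 5 and t > 0)) and pos != -8 and 3*p + (1/4)*z != 4 and p >= -6.
Before pos := 3*t: (not (3*t > 5 and t > 0)) and 3*t != -8 and 3*p + (1/4)*z != 4 and p >= -6
Before t := pos + 4: (not (3*pos > -7 and pos > -4)) and 3*pos != -20 and 3*p + (1/4)*z != 4 and p >= -6
Before p := t: (not (3*pos > -7 and pos > -4)) and 3*pos != -20 and 3*t + (1/4)*z != 4 and t >= -6
Before skip: (not (3*pos > -7 and pos > -4)) and 3*pos != -20 and 3*t + (1/4)*z != 4 and t >= -6
The weakest precondition is (not (3*pos > -7 and pos > -4)) and 3*pos != -20 and 3*t + (1/4)*z != 4 and t >= -6.
Check whether (not (3*pos > -7 and pos > -4)) and 3*pos != -20 and 3*t + (1/4)*z != 4 and t >= -10 implies it.
Countermodel: at the initial state pos = -3, t = -7, z = 101, the precondition holds but the weakest precondition fails.
Answer: invalid


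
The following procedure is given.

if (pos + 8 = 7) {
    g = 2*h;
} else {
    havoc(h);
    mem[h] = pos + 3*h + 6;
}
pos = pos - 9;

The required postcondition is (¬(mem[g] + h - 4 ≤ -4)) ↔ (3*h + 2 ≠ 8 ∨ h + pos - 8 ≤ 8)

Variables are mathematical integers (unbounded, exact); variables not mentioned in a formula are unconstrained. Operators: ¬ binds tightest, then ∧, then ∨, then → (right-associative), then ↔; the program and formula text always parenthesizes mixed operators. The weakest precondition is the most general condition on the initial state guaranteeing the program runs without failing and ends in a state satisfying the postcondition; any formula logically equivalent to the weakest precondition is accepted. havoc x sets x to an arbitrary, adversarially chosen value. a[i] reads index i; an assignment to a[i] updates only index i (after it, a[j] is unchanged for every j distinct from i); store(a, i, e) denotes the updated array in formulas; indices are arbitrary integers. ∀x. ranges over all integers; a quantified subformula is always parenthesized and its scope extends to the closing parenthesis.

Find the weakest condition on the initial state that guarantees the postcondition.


Working backward. After the program, the postcondition (¬(mem[g] + h - 4 ≤ -4)) ↔ (3*h + 2 ≠ 8 ∨ h + pos - 8 ≤ 8) must hold; in canonical form it is (¬(mem[g] + h ≤ 0)) ↔ (3*h ≠ 6 ∨ h + pos ≤ 16).
Before pos := pos - 9: (¬(mem[g] + h ≤ 0)) ↔ (3*h ≠ 6 ∨ h + pos ≤ 25)
Then branch requires (¬(mem[2*h] + h ≤ 0)) ↔ (3*h ≠ 6 ∨ h + pos ≤ 25); else branch requires ∀h_1. ((¬(store(mem, h_1, 3*h_1 + pos + 6)[g] + h_1 ≤ 0)) ↔ (3*h_1 ≠ 6 ∨ h_1 + pos ≤ 25)).
Before the if: (pos = -1 → ((¬(mem[2*h] + h ≤ 0)) ↔ (3*h ≠ 6 ∨ h + pos ≤ 25))) ∧ ((¬(pos = -1)) → (∀h_1. ((¬(store(mem, h_1, 3*h_1 + pos + 6)[g] + h_1 ≤ 0)) ↔ (3*h_1 ≠ 6 ∨ h_1 + pos ≤ 25))))
Answer: WP = (pos = -1 → ((¬(mem[2*h] + h ≤ 0)) ↔ (3*h ≠ 6 ∨ h + pos ≤ 25))) ∧ ((¬(pos = -1)) → (∀h_1. ((¬(store(mem, h_1, 3*h_1 + pos + 6)[g] + h_1 ≤ 0)) ↔ (3*h_1 ≠ 6 ∨ h_1 + pos ≤ 25))))


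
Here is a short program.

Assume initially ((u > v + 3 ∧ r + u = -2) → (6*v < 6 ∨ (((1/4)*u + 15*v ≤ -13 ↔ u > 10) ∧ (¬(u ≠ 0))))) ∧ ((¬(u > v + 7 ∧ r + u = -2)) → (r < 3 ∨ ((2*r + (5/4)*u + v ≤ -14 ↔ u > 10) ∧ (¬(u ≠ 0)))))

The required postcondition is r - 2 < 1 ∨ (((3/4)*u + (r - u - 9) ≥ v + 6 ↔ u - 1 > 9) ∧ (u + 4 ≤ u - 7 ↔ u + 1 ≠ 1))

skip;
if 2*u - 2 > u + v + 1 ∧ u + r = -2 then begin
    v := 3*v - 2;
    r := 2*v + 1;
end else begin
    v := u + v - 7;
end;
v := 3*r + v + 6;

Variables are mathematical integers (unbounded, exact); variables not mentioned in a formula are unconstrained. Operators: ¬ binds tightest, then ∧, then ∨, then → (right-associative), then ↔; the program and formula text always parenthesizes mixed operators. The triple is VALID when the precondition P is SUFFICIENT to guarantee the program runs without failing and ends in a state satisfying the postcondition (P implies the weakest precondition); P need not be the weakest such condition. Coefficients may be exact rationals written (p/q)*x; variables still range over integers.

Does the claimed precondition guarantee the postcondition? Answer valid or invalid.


Working backward. After the program, the postcondition r - 2 < 1 ∨ (((3/4)*u + (r - u - 9) ≥ v + 6 ↔ u - 1 > 9) ∧ (u + 4 ≤ u - 7 ↔ u + 1 ≠ 1)) must hold; in canonical form it is r < 3 ∨ ((r ≥ (1/4)*u + v + 15 ↔ u > 10) ∧ (¬(u ≠ 0))).
Before v := 3*r + v + 6: r < 3 ∨ ((2*r + (1/4)*u + v ≤ -21 ↔ u > 10) ∧ (¬(u ≠ 0)))
Then branch requires 6*v < 6 ∨ (((1/4)*u + 15*v ≤ -13 ↔ u > 10) ∧ (¬(u ≠ 0))); else branch requires r < 3 ∨ ((2*r + (5/4)*u + v ≤ -14 ↔ u > 10) ∧ (¬(u ≠ 0))).
Before the if: ((u > v + 3 ∧ r + u = -2) → (6*v < 6 ∨ (((1/4)*u + 15*v ≤ -13 ↔ u > 10) ∧ (¬(u ≠ 0))))) ∧ ((¬(u > v + 3 ∧ r + u = -2)) → (r < 3 ∨ ((2*r + (5/4)*u + v ≤ -14 ↔ u > 10) ∧ (¬(u ≠ 0)))))
Before skip: ((u > v + 3 ∧ r + u = -2) → (6*v < 6 ∨ (((1/4)*u + 15*v ≤ -13 ↔ u > 10) ∧ (¬(u ≠ 0))))) ∧ ((¬(u > v + 3 ∧ r + u = -2)) → (r < 3 ∨ ((2*r + (5/4)*u + v ≤ -14 ↔ u > 10) ∧ (¬(u ≠ 0)))))
The weakest precondition is ((u > v + 3 ∧ r + u = -2) → (6*v < 6 ∨ (((1/4)*u + 15*v ≤ -13 ↔ u > 10) ∧ (¬(u ≠ 0))))) ∧ ((¬(u > v + 3 ∧ r + u = -2)) → (r < 3 ∨ ((2*r + (5/4)*u + v ≤ -14 ↔ u > 10) ∧ (¬(u ≠ 0))))).
Check whether ((u > v + 3 ∧ r + u = -2) → (6*v < 6 ∨ (((1/4)*u + 15*v ≤ -13 ↔ u > 10) ∧ (¬(u ≠ 0))))) ∧ ((¬(u > v + 7 ∧ r + u = -2)) → (r < 3 ∨ ((2*r + (5/4)*u + v ≤ -14 ↔ u > 10) ∧ (¬(u ≠ 0))))) implies it.
Every state satisfying the precondition satisfies the weakest precondition: the implication holds.
Answer: valid


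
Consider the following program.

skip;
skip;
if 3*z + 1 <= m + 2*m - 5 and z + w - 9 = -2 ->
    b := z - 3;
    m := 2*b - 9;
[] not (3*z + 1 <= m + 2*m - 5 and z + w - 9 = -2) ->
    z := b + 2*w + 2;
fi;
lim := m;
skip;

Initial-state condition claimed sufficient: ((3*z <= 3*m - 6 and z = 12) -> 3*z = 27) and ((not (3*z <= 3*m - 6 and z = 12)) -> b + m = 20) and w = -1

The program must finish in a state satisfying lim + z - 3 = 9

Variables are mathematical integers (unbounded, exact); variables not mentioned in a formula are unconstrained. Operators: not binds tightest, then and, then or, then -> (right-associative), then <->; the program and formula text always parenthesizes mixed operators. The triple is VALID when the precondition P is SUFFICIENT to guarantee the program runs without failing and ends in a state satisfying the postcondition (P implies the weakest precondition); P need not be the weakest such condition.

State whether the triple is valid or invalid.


Working backward. After the program, the postcondition lim + z - 3 = 9 must hold; in canonical form it is lim + z = 12.
Before skip: lim + z = 12
Before lim := m: m + z = 12
Then branch requires 3*z = 27; else branch requires b + m + 2*w = 10.
Before the if: ((3*z <= 3*m - 6 and w + z = 7) -> 3*z = 27) and ((not (3*z <= 3*m - 6 and w + z = 7)) -> b + m + 2*w = 10)
Before skip: ((3*z <= 3*m - 6 and w + z = 7) -> 3*z = 27) and ((not (3*z <= 3*m - 6 and w + z = 7)) -> b + m + 2*w = 10)
Before skip: ((3*z <= 3*m - 6 and w + z = 7) -> 3*z = 27) and ((not (3*z <= 3*m - 6 and w + z = 7)) -> b + m + 2*w = 10)
The weakest precondition is ((3*z <= 3*m - 6 and w + z = 7) -> 3*z = 27) and ((not (3*z <= 3*m - 6 and w + z = 7)) -> b + m + 2*w = 10).
Check whether ((3*z <= 3*m - 6 and z = 12) -> 3*z = 27) and ((not (3*z <= 3*m - 6 and z = 12)) -> b + m = 20) and w = -1 implies it.
Countermodel: at the initial state b = 20, m = 0, w = -1, z = 13, the precondition holds but the weakest precondition fails.
Answer: invalid


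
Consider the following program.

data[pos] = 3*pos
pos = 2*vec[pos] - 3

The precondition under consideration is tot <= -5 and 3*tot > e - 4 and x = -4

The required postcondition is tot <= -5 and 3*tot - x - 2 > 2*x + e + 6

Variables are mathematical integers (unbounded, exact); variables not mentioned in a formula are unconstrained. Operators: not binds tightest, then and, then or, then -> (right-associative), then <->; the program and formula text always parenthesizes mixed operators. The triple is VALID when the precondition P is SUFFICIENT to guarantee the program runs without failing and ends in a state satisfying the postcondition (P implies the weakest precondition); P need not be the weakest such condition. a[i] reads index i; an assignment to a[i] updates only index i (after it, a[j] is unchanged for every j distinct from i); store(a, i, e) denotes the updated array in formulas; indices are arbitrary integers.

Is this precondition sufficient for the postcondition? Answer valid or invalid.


Working backward. After the program, the postcondition tot <= -5 and 3*tot - x - 2 > 2*x + e + 6 must hold; in canonical form it is tot <= -5 and 3*tot > e + 3*x + 8.
Before pos := 2*vec[pos] - 3: tot <= -5 and 3*tot > e + 3*x + 8
Before data[pos] := 3*pos: tot <= -5 and 3*tot > e + 3*x + 8
The weakest precondition is tot <= -5 and 3*tot > e + 3*x + 8.
Check whether tot <= -5 and 3*tot > e - 4 and x = -4 implies it.
Every state satisfying the precondition satisfies the weakest precondition: the implication holds.
Answer: valid


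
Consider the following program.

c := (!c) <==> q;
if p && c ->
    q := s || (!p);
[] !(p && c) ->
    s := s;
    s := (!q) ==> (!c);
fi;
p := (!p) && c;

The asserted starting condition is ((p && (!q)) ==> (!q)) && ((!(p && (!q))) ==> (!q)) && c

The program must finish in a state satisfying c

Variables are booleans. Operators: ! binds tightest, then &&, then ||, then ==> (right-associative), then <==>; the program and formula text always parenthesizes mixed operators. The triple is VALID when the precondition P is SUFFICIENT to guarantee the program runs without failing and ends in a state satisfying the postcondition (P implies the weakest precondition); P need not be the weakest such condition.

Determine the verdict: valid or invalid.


Working backward. After the program, c must hold.
Before p := (!p) && c: c
Then branch requires c; else branch requires c.
Before the if: ((p && c) ==> c) && ((!(p && c)) ==> c)
Before c := (!c) <==> q: ((p && ((!c) <==> q)) ==> ((!c) <==> q)) && ((!(p && ((!c) <==> q))) ==> ((!c) <==> q))
The weakest precondition is ((p && ((!c) <==> q)) ==> ((!c) <==> q)) && ((!(p && ((!c) <==> q))) ==> ((!c) <==> q)).
Check whether ((p && (!q)) ==> (!q)) && ((!(p && (!q))) ==> (!q)) && c implies it.
Every state satisfying the precondition satisfies the weakest precondition: the implication holds.
Answer: valid


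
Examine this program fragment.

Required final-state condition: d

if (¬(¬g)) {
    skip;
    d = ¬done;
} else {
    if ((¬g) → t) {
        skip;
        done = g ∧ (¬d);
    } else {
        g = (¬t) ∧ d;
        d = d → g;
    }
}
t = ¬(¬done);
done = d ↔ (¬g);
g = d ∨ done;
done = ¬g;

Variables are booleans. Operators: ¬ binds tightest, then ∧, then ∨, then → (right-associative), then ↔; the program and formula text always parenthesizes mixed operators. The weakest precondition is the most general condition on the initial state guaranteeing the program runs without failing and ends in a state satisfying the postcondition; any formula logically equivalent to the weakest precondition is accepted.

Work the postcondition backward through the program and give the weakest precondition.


Working backward. After the program, d must hold.
Before done := ¬g: d
Before g := d ∨ done: d
Before done := d ↔ (¬g): d
Before t := ¬(¬done): d
Then branch requires ¬done; else branch requires (((¬g) → t) → d) ∧ ((¬((¬g) → t)) → (d → ((¬t) ∧ d))).
Before the if: (g → (¬done)) ∧ ((¬g) → ((((¬g) → t) → d) ∧ ((¬((¬g) → t)) → (d → ((¬t) ∧ d)))))
Answer: WP = (g → (¬done)) ∧ ((¬g) → ((((¬g) → t) → d) ∧ ((¬((¬g) → t)) → (d → ((¬t) ∧ d)))))


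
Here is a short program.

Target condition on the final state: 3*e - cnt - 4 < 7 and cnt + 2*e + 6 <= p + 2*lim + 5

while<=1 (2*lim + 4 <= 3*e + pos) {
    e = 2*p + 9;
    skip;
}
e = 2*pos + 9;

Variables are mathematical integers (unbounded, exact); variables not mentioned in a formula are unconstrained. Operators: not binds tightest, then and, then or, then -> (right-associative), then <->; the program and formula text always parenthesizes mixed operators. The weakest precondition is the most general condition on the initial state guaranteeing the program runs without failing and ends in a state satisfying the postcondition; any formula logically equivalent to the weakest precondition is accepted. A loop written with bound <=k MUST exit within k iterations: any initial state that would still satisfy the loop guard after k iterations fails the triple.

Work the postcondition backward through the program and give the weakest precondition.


Working backward. After the program, the postcondition 3*e - cnt - 4 < 7 and cnt + 2*e + 6 <= p + 2*lim + 5 must hold; in canonical form it is 3*e < cnt + 11 and cnt + 2*e <= 2*lim + p - 1.
Before e := 2*pos + 9: 6*pos < cnt - 16 and cnt + 4*pos <= 2*lim + p - 19
Before the loop (bound <=1), unroll the exhaustion recursion (WP_0 = exit-now case; WP_j = one more guarded iteration, up to j = 1):
  WP_0: (not (2*lim <= 3*e + pos - 4)) and 6*pos < cnt - 16 and cnt + 4*pos <= 2*lim + p - 19
  WP_1: (2*lim <= 3*e + pos - 4 -> ((not (2*lim <= 6*p + pos + 23)) and 6*pos < cnt - 16 and cnt + 4*pos <= 2*lim + p - 19)) and ((not (2*lim <= 3*e + pos - 4)) -> (6*pos < cnt - 16 and cnt + 4*pos <= 2*lim + p - 19))
So before the loop: (2*lim <= 3*e + pos - 4 -> ((not (2*lim <= 6*p + pos + 23)) and 6*pos < cnt - 16 and cnt + 4*pos <= 2*lim + p - 19)) and ((not (2*lim <= 3*e + pos - 4)) -> (6*pos < cnt - 16 and cnt + 4*pos <= 2*lim + p - 19))
Answer: WP = (2*lim <= 3*e + pos - 4 -> ((not (2*lim <= 6*p + pos + 23)) and 6*pos < cnt - 16 and cnt + 4*pos <= 2*lim + p - 19)) and ((not (2*lim <= 3*e + pos - 4)) -> (6*pos < cnt - 16 and cnt + 4*pos <= 2*lim + p - 19))


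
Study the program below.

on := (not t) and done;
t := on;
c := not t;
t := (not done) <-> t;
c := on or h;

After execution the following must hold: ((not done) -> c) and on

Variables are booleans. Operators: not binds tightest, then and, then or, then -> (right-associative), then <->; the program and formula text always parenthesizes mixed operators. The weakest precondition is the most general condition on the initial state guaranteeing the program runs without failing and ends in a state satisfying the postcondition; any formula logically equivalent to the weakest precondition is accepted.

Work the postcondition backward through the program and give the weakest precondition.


Working backward. After the program, ((not done) -> c) and on must hold.
Before c := on or h: ((not done) -> (on or h)) and on
Before t := (not done) <-> t: ((not done) -> (on or h)) and on
Before c := not t: ((not done) -> (on or h)) and on
Before t := on: ((not done) -> (on or h)) and on
Before on := (not t) and done: ((not done) -> (((not t) and done) or h)) and (not t) and done
Answer: WP = ((not done) -> (((not t) and done) or h)) and (not t) and done


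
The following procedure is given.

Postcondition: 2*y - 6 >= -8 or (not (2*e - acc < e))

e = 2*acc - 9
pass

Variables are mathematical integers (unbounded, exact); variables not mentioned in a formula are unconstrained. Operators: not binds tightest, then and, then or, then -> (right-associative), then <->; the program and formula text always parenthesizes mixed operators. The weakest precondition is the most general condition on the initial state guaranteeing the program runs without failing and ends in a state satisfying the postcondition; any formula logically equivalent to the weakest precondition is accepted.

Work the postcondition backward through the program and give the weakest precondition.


Working backward. After the program, the postcondition 2*y - 6 >= -8 or (not (2*e - acc < e)) must hold; in canonical form it is 2*y >= -2 or (not (e < acc)).
Before skip: 2*y >= -2 or (not (e < acc))
Before e := 2*acc - 9: 2*y >= -2 or (not (acc < 9))
Answer: WP = 2*y >= -2 or (not (acc < 9))


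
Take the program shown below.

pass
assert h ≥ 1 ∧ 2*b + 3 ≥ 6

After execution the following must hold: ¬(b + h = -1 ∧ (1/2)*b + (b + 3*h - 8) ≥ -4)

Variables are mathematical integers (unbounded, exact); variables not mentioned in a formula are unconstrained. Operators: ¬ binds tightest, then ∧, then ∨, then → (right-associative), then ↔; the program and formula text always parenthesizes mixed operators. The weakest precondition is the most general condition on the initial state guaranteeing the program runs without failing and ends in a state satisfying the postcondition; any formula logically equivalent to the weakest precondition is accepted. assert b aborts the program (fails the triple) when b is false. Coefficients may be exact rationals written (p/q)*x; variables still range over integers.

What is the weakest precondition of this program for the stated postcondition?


Working backward. After the program, the postcondition ¬(b + h = -1 ∧ (1/2)*b + (b + 3*h - 8) ≥ -4) must hold; in canonical form it is ¬(b + h = -1 ∧ (3/2)*b + 3*h ≥ 4).
Before assert h ≥ 1 ∧ 2*b + 3 ≥ 6: h ≥ 1 ∧ 2*b ≥ 3 ∧ (¬(b + h = -1 ∧ (3/2)*b + 3*h ≥ 4))
Before skip: h ≥ 1 ∧ 2*b ≥ 3 ∧ (¬(b + h = -1 ∧ (3/2)*b + 3*h ≥ 4))
Answer: WP = h ≥ 1 ∧ 2*b ≥ 3 ∧ (¬(b + h = -1 ∧ (3/2)*b + 3*h ≥ 4))


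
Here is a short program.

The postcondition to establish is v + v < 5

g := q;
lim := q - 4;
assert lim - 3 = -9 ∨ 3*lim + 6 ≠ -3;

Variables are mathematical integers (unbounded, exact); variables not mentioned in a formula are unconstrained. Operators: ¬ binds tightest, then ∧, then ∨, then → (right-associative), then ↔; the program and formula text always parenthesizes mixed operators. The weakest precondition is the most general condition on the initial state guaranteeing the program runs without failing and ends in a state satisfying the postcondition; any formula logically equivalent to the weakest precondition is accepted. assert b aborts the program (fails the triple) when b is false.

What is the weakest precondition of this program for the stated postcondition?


Working backward. After the program, the postcondition v + v < 5 must hold; in canonical form it is 2*v < 5.
Before assert lim - 3 = -9 ∨ 3*lim + 6 ≠ -3: (lim = -6 ∨ 3*lim ≠ -9) ∧ 2*v < 5
Before lim := q - 4: (q = -2 ∨ 3*q ≠ 3) ∧ 2*v < 5
Before g := q: (q = -2 ∨ 3*q ≠ 3) ∧ 2*v < 5
Answer: WP = (q = -2 ∨ 3*q ≠ 3) ∧ 2*v < 5


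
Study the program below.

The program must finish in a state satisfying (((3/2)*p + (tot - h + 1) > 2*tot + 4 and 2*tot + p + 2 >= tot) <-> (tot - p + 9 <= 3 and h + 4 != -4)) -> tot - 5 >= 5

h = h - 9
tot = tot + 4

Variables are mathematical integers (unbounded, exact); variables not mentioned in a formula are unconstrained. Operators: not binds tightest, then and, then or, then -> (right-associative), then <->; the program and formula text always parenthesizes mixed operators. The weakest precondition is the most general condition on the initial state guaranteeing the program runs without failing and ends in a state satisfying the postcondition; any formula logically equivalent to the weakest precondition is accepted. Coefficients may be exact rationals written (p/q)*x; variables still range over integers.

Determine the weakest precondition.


Working backward. After the program, the postcondition (((3/2)*p + (tot - h + 1) > 2*tot + 4 and 2*tot + p + 2 >= tot) <-> (tot - p + 9 <= 3 and h + 4 != -4)) -> tot - 5 >= 5 must hold; in canonical form it is (((3/2)*p > h + tot + 3 and p + tot >= -2) <-> (tot <= p - 6 and h != -8)) -> tot >= 10.
Before tot := tot + 4: (((3/2)*p > h + tot + 7 and p + tot >= -6) <-> (tot <= p - 10 and h != -8)) -> tot >= 6
Before h := h - 9: (((3/2)*p > h + tot - 2 and p + tot >= -6) <-> (tot <= p - 10 and h != 1)) -> tot >= 6
Answer: WP = (((3/2)*p > h + tot - 2 and p + tot >= -6) <-> (tot <= p - 10 and h != 1)) -> tot >= 6


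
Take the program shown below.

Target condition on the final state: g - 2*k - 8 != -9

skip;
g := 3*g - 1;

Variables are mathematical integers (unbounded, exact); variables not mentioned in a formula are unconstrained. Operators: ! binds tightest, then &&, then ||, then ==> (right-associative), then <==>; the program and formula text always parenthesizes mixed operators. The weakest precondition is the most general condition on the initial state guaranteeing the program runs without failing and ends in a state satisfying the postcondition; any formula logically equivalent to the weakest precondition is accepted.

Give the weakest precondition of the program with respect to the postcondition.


Working backward. After the program, the postcondition g - 2*k - 8 != -9 must hold; in canonical form it is g != 2*k - 1.
Before g := 3*g - 1: 3*g != 2*k
Before skip: 3*g != 2*k
Answer: WP = 3*g != 2*k


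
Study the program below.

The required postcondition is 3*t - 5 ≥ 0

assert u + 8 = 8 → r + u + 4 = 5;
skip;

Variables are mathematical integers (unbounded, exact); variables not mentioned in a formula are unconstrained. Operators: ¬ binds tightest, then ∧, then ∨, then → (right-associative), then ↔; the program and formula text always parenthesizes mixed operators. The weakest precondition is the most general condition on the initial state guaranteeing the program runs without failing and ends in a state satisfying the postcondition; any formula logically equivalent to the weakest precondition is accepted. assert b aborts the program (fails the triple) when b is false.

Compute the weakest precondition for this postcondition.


Working backward. After the program, the postcondition 3*t - 5 ≥ 0 must hold; in canonical form it is 3*t ≥ 5.
Before skip: 3*t ≥ 5
Before assert u + 8 = 8 → r + u + 4 = 5: (u = 0 → r + u = 1) ∧ 3*t ≥ 5
Answer: WP = (u = 0 → r + u = 1) ∧ 3*t ≥ 5


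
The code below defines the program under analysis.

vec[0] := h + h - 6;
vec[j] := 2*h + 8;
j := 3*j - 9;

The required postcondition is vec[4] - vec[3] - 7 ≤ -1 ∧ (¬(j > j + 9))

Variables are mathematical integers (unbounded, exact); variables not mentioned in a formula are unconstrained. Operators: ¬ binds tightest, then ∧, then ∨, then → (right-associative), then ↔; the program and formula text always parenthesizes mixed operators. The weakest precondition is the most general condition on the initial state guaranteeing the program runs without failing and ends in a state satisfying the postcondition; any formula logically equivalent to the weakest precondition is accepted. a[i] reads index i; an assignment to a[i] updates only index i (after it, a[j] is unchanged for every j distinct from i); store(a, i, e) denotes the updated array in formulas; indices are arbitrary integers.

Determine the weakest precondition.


Working backward. After the program, the postcondition vec[4] - vec[3] - 7 ≤ -1 ∧ (¬(j > j + 9)) must hold; in canonical form it is vec[4] ≤ vec[3] + 6.
Before j := 3*j - 9: vec[4] ≤ vec[3] + 6
Before vec[j] := 2*h + 8: store(vec, j, 2*h + 8)[4] ≤ store(vec, j, 2*h + 8)[3] + 6
Before vec[0] := h + h - 6: store(store(vec, 0, 2*h - 6), j, 2*h + 8)[4] ≤ store(store(vec, 0, 2*h - 6), j, 2*h + 8)[3] + 6
Answer: WP = store(store(vec, 0, 2*h - 6), j, 2*h + 8)[4] ≤ store(store(vec, 0, 2*h - 6), j, 2*h + 8)[3] + 6


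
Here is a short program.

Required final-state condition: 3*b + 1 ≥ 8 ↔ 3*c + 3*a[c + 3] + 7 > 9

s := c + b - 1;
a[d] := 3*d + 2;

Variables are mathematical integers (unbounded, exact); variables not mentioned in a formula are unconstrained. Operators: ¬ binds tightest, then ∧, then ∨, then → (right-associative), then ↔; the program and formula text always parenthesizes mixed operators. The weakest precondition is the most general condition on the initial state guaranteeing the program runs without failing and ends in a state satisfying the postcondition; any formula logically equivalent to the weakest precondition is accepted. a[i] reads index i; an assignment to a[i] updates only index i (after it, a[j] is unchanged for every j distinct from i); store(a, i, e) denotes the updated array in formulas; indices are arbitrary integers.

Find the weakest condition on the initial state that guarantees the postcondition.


Working backward. After the program, the postcondition 3*b + 1 ≥ 8 ↔ 3*c + 3*a[c + 3] + 7 > 9 must hold; in canonical form it is 3*b ≥ 7 ↔ 3*a[c + 3] + 3*c > 2.
Before a[d] := 3*d + 2: 3*b ≥ 7 ↔ 3*store(a, d, 3*d + 2)[c + 3] + 3*c > 2
Before s := c + b - 1: 3*b ≥ 7 ↔ 3*store(a, d, 3*d + 2)[c + 3] + 3*c > 2
Answer: WP = 3*b ≥ 7 ↔ 3*store(a, d, 3*d + 2)[c + 3] + 3*c > 2


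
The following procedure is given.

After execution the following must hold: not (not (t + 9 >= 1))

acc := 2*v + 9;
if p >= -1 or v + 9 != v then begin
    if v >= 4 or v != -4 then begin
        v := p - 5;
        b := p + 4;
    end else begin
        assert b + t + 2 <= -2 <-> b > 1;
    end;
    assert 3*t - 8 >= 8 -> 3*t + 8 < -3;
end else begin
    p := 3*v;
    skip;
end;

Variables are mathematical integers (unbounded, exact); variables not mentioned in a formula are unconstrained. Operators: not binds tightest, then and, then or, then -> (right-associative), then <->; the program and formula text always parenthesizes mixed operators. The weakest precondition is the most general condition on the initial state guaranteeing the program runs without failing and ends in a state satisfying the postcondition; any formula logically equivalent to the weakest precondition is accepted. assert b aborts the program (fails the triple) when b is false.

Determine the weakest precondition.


Working backward. After the program, the postcondition not (not (t + 9 >= 1)) must hold; in canonical form it is t >= -8.
Then branch requires ((v >= 4 or v != -4) -> ((3*t >= 16 -> 3*t < -11) and t >= -8)) and ((not (v >= 4 or v != -4)) -> ((b + t <= -4 <-> b > 1) and (3*t >= 16 -> 3*t < -11) and t >= -8)); else branch requires t >= -8.
Before the if: ((v >= 4 or v != -4) -> ((3*t >= 16 -> 3*t < -11) and t >= -8)) and ((not (v >= 4 or v != -4)) -> ((b + t <= -4 <-> b > 1) and (3*t >= 16 -> 3*t < -11) and t >= -8))
Before acc := 2*v + 9: ((v >= 4 or v != -4) -> ((3*t >= 16 -> 3*t < -11) and t >= -8)) and ((not (v >= 4 or v != -4)) -> ((b + t <= -4 <-> b > 1) and (3*t >= 16 -> 3*t < -11) and t >= -8))
Answer: WP = ((v >= 4 or v != -4) -> ((3*t >= 16 -> 3*t < -11) and t >= -8)) and ((not (v >= 4 or v != -4)) -> ((b + t <= -4 <-> b > 1) and (3*t >= 16 -> 3*t < -11) and t >= -8))
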